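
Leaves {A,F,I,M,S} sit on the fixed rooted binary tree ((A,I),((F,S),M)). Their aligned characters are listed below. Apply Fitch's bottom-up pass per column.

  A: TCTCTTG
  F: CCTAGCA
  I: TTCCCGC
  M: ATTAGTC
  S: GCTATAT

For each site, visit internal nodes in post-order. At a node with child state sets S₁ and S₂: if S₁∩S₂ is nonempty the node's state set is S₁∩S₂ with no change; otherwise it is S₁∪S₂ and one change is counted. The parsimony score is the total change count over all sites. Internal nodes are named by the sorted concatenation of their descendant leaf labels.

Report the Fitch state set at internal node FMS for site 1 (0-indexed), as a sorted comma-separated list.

AI@0: {T} ∩ {T} = {T} (intersection, +0)
FS@0: {C} ∪ {G} = {C,G} (union, +1)
FMS@0: {C,G} ∪ {A} = {A,C,G} (union, +1)
AFIMS@0: {T} ∪ {A,C,G} = {A,C,G,T} (union, +1)
AI@1: {C} ∪ {T} = {C,T} (union, +1)
FS@1: {C} ∩ {C} = {C} (intersection, +0)
FMS@1: {C} ∪ {T} = {C,T} (union, +1)
AFIMS@1: {C,T} ∩ {C,T} = {C,T} (intersection, +0)
AI@2: {T} ∪ {C} = {C,T} (union, +1)
FS@2: {T} ∩ {T} = {T} (intersection, +0)
FMS@2: {T} ∩ {T} = {T} (intersection, +0)
AFIMS@2: {C,T} ∩ {T} = {T} (intersection, +0)
AI@3: {C} ∩ {C} = {C} (intersection, +0)
FS@3: {A} ∩ {A} = {A} (intersection, +0)
FMS@3: {A} ∩ {A} = {A} (intersection, +0)
AFIMS@3: {C} ∪ {A} = {A,C} (union, +1)
AI@4: {T} ∪ {C} = {C,T} (union, +1)
FS@4: {G} ∪ {T} = {G,T} (union, +1)
FMS@4: {G,T} ∩ {G} = {G} (intersection, +0)
AFIMS@4: {C,T} ∪ {G} = {C,G,T} (union, +1)
AI@5: {T} ∪ {G} = {G,T} (union, +1)
FS@5: {C} ∪ {A} = {A,C} (union, +1)
FMS@5: {A,C} ∪ {T} = {A,C,T} (union, +1)
AFIMS@5: {G,T} ∩ {A,C,T} = {T} (intersection, +0)
AI@6: {G} ∪ {C} = {C,G} (union, +1)
FS@6: {A} ∪ {T} = {A,T} (union, +1)
FMS@6: {A,T} ∪ {C} = {A,C,T} (union, +1)
AFIMS@6: {C,G} ∩ {A,C,T} = {C} (intersection, +0)
per-site changes: [3, 2, 1, 1, 3, 3, 3]; total = 16

C,T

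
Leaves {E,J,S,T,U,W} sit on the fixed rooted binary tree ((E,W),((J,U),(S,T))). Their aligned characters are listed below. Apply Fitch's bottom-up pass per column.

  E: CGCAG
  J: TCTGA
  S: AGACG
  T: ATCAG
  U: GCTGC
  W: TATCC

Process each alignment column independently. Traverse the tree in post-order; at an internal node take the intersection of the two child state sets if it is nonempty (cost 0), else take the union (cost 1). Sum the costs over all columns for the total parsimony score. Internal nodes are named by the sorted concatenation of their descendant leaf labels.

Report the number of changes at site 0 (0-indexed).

3

[col 0] EW: children E:{C}, W:{T} ∪→ {C,T}; cost 1
[col 0] JU: children J:{T}, U:{G} ∪→ {G,T}; cost 1
[col 0] ST: children S:{A}, T:{A} ∩→ {A}; cost 0
[col 0] JSTU: children JU:{G,T}, ST:{A} ∪→ {A,G,T}; cost 1
[col 0] EJSTUW: children EW:{C,T}, JSTU:{A,G,T} ∩→ {T}; cost 0
[col 1] EW: children E:{G}, W:{A} ∪→ {A,G}; cost 1
[col 1] JU: children J:{C}, U:{C} ∩→ {C}; cost 0
[col 1] ST: children S:{G}, T:{T} ∪→ {G,T}; cost 1
[col 1] JSTU: children JU:{C}, ST:{G,T} ∪→ {C,G,T}; cost 1
[col 1] EJSTUW: children EW:{A,G}, JSTU:{C,G,T} ∩→ {G}; cost 0
[col 2] EW: children E:{C}, W:{T} ∪→ {C,T}; cost 1
[col 2] JU: children J:{T}, U:{T} ∩→ {T}; cost 0
[col 2] ST: children S:{A}, T:{C} ∪→ {A,C}; cost 1
[col 2] JSTU: children JU:{T}, ST:{A,C} ∪→ {A,C,T}; cost 1
[col 2] EJSTUW: children EW:{C,T}, JSTU:{A,C,T} ∩→ {C,T}; cost 0
[col 3] EW: children E:{A}, W:{C} ∪→ {A,C}; cost 1
[col 3] JU: children J:{G}, U:{G} ∩→ {G}; cost 0
[col 3] ST: children S:{C}, T:{A} ∪→ {A,C}; cost 1
[col 3] JSTU: children JU:{G}, ST:{A,C} ∪→ {A,C,G}; cost 1
[col 3] EJSTUW: children EW:{A,C}, JSTU:{A,C,G} ∩→ {A,C}; cost 0
[col 4] EW: children E:{G}, W:{C} ∪→ {C,G}; cost 1
[col 4] JU: children J:{A}, U:{C} ∪→ {A,C}; cost 1
[col 4] ST: children S:{G}, T:{G} ∩→ {G}; cost 0
[col 4] JSTU: children JU:{A,C}, ST:{G} ∪→ {A,C,G}; cost 1
[col 4] EJSTUW: children EW:{C,G}, JSTU:{A,C,G} ∩→ {C,G}; cost 0
per-site changes: [3, 3, 3, 3, 3]; total = 15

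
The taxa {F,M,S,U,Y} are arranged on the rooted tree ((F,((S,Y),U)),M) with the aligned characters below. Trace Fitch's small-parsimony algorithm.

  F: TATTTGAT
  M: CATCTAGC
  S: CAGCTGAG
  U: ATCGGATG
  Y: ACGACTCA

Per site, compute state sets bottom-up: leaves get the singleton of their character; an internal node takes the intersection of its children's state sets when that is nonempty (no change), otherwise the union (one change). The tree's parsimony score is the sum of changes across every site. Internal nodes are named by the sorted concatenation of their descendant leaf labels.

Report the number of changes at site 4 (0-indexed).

site 0, node SY: S={C} ∪ Y={A} → {A,C} (+1)
site 0, node SUY: SY={A,C} ∩ U={A} → {A} (+0)
site 0, node FSUY: F={T} ∪ SUY={A} → {A,T} (+1)
site 0, node FMSUY: FSUY={A,T} ∪ M={C} → {A,C,T} (+1)
site 1, node SY: S={A} ∪ Y={C} → {A,C} (+1)
site 1, node SUY: SY={A,C} ∪ U={T} → {A,C,T} (+1)
site 1, node FSUY: F={A} ∩ SUY={A,C,T} → {A} (+0)
site 1, node FMSUY: FSUY={A} ∩ M={A} → {A} (+0)
site 2, node SY: S={G} ∩ Y={G} → {G} (+0)
site 2, node SUY: SY={G} ∪ U={C} → {C,G} (+1)
site 2, node FSUY: F={T} ∪ SUY={C,G} → {C,G,T} (+1)
site 2, node FMSUY: FSUY={C,G,T} ∩ M={T} → {T} (+0)
site 3, node SY: S={C} ∪ Y={A} → {A,C} (+1)
site 3, node SUY: SY={A,C} ∪ U={G} → {A,C,G} (+1)
site 3, node FSUY: F={T} ∪ SUY={A,C,G} → {A,C,G,T} (+1)
site 3, node FMSUY: FSUY={A,C,G,T} ∩ M={C} → {C} (+0)
site 4, node SY: S={T} ∪ Y={C} → {C,T} (+1)
site 4, node SUY: SY={C,T} ∪ U={G} → {C,G,T} (+1)
site 4, node FSUY: F={T} ∩ SUY={C,G,T} → {T} (+0)
site 4, node FMSUY: FSUY={T} ∩ M={T} → {T} (+0)
site 5, node SY: S={G} ∪ Y={T} → {G,T} (+1)
site 5, node SUY: SY={G,T} ∪ U={A} → {A,G,T} (+1)
site 5, node FSUY: F={G} ∩ SUY={A,G,T} → {G} (+0)
site 5, node FMSUY: FSUY={G} ∪ M={A} → {A,G} (+1)
site 6, node SY: S={A} ∪ Y={C} → {A,C} (+1)
site 6, node SUY: SY={A,C} ∪ U={T} → {A,C,T} (+1)
site 6, node FSUY: F={A} ∩ SUY={A,C,T} → {A} (+0)
site 6, node FMSUY: FSUY={A} ∪ M={G} → {A,G} (+1)
site 7, node SY: S={G} ∪ Y={A} → {A,G} (+1)
site 7, node SUY: SY={A,G} ∩ U={G} → {G} (+0)
site 7, node FSUY: F={T} ∪ SUY={G} → {G,T} (+1)
site 7, node FMSUY: FSUY={G,T} ∪ M={C} → {C,G,T} (+1)
per-site changes: [3, 2, 2, 3, 2, 3, 3, 3]; total = 21

2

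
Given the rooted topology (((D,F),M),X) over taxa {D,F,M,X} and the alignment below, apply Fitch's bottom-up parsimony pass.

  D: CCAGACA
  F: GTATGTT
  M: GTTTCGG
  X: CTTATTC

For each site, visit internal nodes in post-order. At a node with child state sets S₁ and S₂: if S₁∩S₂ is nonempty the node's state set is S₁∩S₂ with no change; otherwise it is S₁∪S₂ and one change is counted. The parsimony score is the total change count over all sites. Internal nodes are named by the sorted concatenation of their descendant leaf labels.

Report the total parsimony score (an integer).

site 0, node DF: D={C} ∪ F={G} → {C,G} (+1)
site 0, node DFM: DF={C,G} ∩ M={G} → {G} (+0)
site 0, node DFMX: DFM={G} ∪ X={C} → {C,G} (+1)
site 1, node DF: D={C} ∪ F={T} → {C,T} (+1)
site 1, node DFM: DF={C,T} ∩ M={T} → {T} (+0)
site 1, node DFMX: DFM={T} ∩ X={T} → {T} (+0)
site 2, node DF: D={A} ∩ F={A} → {A} (+0)
site 2, node DFM: DF={A} ∪ M={T} → {A,T} (+1)
site 2, node DFMX: DFM={A,T} ∩ X={T} → {T} (+0)
site 3, node DF: D={G} ∪ F={T} → {G,T} (+1)
site 3, node DFM: DF={G,T} ∩ M={T} → {T} (+0)
site 3, node DFMX: DFM={T} ∪ X={A} → {A,T} (+1)
site 4, node DF: D={A} ∪ F={G} → {A,G} (+1)
site 4, node DFM: DF={A,G} ∪ M={C} → {A,C,G} (+1)
site 4, node DFMX: DFM={A,C,G} ∪ X={T} → {A,C,G,T} (+1)
site 5, node DF: D={C} ∪ F={T} → {C,T} (+1)
site 5, node DFM: DF={C,T} ∪ M={G} → {C,G,T} (+1)
site 5, node DFMX: DFM={C,G,T} ∩ X={T} → {T} (+0)
site 6, node DF: D={A} ∪ F={T} → {A,T} (+1)
site 6, node DFM: DF={A,T} ∪ M={G} → {A,G,T} (+1)
site 6, node DFMX: DFM={A,G,T} ∪ X={C} → {A,C,G,T} (+1)
per-site changes: [2, 1, 1, 2, 3, 2, 3]; total = 14

14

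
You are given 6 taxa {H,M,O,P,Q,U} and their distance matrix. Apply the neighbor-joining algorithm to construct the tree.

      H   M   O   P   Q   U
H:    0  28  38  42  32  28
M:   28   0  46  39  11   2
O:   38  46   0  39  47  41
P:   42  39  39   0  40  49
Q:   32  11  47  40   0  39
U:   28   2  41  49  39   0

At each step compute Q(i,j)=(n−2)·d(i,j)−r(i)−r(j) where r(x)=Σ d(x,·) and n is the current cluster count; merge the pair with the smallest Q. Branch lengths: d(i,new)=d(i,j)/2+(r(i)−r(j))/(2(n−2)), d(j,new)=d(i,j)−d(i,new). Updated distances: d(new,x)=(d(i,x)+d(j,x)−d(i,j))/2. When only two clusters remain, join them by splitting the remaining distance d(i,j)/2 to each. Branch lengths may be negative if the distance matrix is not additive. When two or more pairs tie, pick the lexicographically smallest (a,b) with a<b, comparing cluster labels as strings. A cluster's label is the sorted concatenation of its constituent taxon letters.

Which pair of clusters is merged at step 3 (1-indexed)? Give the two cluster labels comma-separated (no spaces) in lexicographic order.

step 1: merge (M,U) at d=2, Q=-277; branch lengths M→-25/8, U→41/8; new cluster MU
  updated: d(H,MU)=27, d(MU,O)=85/2, d(MU,P)=43, d(MU,Q)=24
step 2: merge (O,P) at d=39, Q=-427/2; branch lengths O→239/12, P→229/12; new cluster OP
  updated: d(H,OP)=41/2, d(MU,OP)=93/4, d(OP,Q)=24
step 3: merge (H,OP) at d=41/2, Q=-425/4; branch lengths H→211/16, OP→117/16; new cluster HOP
  updated: d(HOP,MU)=119/8, d(HOP,Q)=71/4
step 4: merge (HOP,MU) at d=119/8, Q=-453/8; branch lengths HOP→69/16, MU→169/16; new cluster HMOPU
  updated: d(HMOPU,Q)=215/16
step 5: merge (HMOPU,Q) at d=215/16; branch lengths HMOPU→215/32, Q→215/32; new cluster HMOPQU
final tree: (((H:211/16,(O:239/12,P:229/12):117/16):69/16,(M:-25/8,U:41/8):169/16):215/32,Q:215/32)
total length: 1437/16

H,OP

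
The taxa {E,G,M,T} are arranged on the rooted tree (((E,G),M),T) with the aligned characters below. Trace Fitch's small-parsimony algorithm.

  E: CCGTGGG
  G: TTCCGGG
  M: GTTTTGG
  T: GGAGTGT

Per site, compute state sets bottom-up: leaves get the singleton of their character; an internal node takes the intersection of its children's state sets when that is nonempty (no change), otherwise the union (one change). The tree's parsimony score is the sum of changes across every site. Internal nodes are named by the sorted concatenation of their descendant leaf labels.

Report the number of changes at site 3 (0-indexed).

2

[col 0] EG: children E:{C}, G:{T} ∪→ {C,T}; cost 1
[col 0] EGM: children EG:{C,T}, M:{G} ∪→ {C,G,T}; cost 1
[col 0] EGMT: children EGM:{C,G,T}, T:{G} ∩→ {G}; cost 0
[col 1] EG: children E:{C}, G:{T} ∪→ {C,T}; cost 1
[col 1] EGM: children EG:{C,T}, M:{T} ∩→ {T}; cost 0
[col 1] EGMT: children EGM:{T}, T:{G} ∪→ {G,T}; cost 1
[col 2] EG: children E:{G}, G:{C} ∪→ {C,G}; cost 1
[col 2] EGM: children EG:{C,G}, M:{T} ∪→ {C,G,T}; cost 1
[col 2] EGMT: children EGM:{C,G,T}, T:{A} ∪→ {A,C,G,T}; cost 1
[col 3] EG: children E:{T}, G:{C} ∪→ {C,T}; cost 1
[col 3] EGM: children EG:{C,T}, M:{T} ∩→ {T}; cost 0
[col 3] EGMT: children EGM:{T}, T:{G} ∪→ {G,T}; cost 1
[col 4] EG: children E:{G}, G:{G} ∩→ {G}; cost 0
[col 4] EGM: children EG:{G}, M:{T} ∪→ {G,T}; cost 1
[col 4] EGMT: children EGM:{G,T}, T:{T} ∩→ {T}; cost 0
[col 5] EG: children E:{G}, G:{G} ∩→ {G}; cost 0
[col 5] EGM: children EG:{G}, M:{G} ∩→ {G}; cost 0
[col 5] EGMT: children EGM:{G}, T:{G} ∩→ {G}; cost 0
[col 6] EG: children E:{G}, G:{G} ∩→ {G}; cost 0
[col 6] EGM: children EG:{G}, M:{G} ∩→ {G}; cost 0
[col 6] EGMT: children EGM:{G}, T:{T} ∪→ {G,T}; cost 1
per-site changes: [2, 2, 3, 2, 1, 0, 1]; total = 11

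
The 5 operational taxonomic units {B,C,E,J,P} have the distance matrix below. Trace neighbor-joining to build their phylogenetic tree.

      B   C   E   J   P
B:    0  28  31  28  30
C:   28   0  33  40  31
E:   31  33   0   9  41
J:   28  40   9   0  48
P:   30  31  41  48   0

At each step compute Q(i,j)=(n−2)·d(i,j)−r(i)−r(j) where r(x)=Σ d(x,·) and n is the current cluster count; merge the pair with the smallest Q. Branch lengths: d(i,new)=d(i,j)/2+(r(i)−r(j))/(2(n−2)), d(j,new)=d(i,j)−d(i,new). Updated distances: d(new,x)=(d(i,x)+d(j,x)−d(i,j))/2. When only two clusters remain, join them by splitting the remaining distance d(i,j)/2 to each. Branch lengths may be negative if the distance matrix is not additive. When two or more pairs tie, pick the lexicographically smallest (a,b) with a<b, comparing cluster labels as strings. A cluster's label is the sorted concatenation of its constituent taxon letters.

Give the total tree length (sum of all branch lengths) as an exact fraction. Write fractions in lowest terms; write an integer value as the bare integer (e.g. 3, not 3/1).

step 1: merge (E,J) at d=9, Q=-212; branch lengths E→8/3, J→19/3; new cluster EJ
  updated: d(B,EJ)=25, d(C,EJ)=32, d(EJ,P)=40
step 2: merge (B,EJ) at d=25, Q=-130; branch lengths B→9, EJ→16; new cluster BEJ
  updated: d(BEJ,C)=35/2, d(BEJ,P)=45/2
step 3: merge (BEJ,C) at d=35/2, Q=-71; branch lengths BEJ→9/2, C→13; new cluster BCEJ
  updated: d(BCEJ,P)=18
step 4: merge (BCEJ,P) at d=18; branch lengths BCEJ→9, P→9; new cluster BCEJP
final tree: (((B:9,(E:8/3,J:19/3):16):9/2,C:13):9,P:9)
total length: 139/2

139/2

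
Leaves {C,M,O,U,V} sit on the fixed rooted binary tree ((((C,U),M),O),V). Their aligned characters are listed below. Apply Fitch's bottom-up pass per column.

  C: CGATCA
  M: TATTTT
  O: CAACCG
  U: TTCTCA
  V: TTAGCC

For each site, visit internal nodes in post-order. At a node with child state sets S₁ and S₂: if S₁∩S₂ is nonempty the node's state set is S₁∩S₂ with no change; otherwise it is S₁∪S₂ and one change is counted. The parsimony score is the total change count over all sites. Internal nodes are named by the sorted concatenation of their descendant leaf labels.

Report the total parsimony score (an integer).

[col 0] CU: children C:{C}, U:{T} ∪→ {C,T}; cost 1
[col 0] CMU: children CU:{C,T}, M:{T} ∩→ {T}; cost 0
[col 0] CMOU: children CMU:{T}, O:{C} ∪→ {C,T}; cost 1
[col 0] CMOUV: children CMOU:{C,T}, V:{T} ∩→ {T}; cost 0
[col 1] CU: children C:{G}, U:{T} ∪→ {G,T}; cost 1
[col 1] CMU: children CU:{G,T}, M:{A} ∪→ {A,G,T}; cost 1
[col 1] CMOU: children CMU:{A,G,T}, O:{A} ∩→ {A}; cost 0
[col 1] CMOUV: children CMOU:{A}, V:{T} ∪→ {A,T}; cost 1
[col 2] CU: children C:{A}, U:{C} ∪→ {A,C}; cost 1
[col 2] CMU: children CU:{A,C}, M:{T} ∪→ {A,C,T}; cost 1
[col 2] CMOU: children CMU:{A,C,T}, O:{A} ∩→ {A}; cost 0
[col 2] CMOUV: children CMOU:{A}, V:{A} ∩→ {A}; cost 0
[col 3] CU: children C:{T}, U:{T} ∩→ {T}; cost 0
[col 3] CMU: children CU:{T}, M:{T} ∩→ {T}; cost 0
[col 3] CMOU: children CMU:{T}, O:{C} ∪→ {C,T}; cost 1
[col 3] CMOUV: children CMOU:{C,T}, V:{G} ∪→ {C,G,T}; cost 1
[col 4] CU: children C:{C}, U:{C} ∩→ {C}; cost 0
[col 4] CMU: children CU:{C}, M:{T} ∪→ {C,T}; cost 1
[col 4] CMOU: children CMU:{C,T}, O:{C} ∩→ {C}; cost 0
[col 4] CMOUV: children CMOU:{C}, V:{C} ∩→ {C}; cost 0
[col 5] CU: children C:{A}, U:{A} ∩→ {A}; cost 0
[col 5] CMU: children CU:{A}, M:{T} ∪→ {A,T}; cost 1
[col 5] CMOU: children CMU:{A,T}, O:{G} ∪→ {A,G,T}; cost 1
[col 5] CMOUV: children CMOU:{A,G,T}, V:{C} ∪→ {A,C,G,T}; cost 1
per-site changes: [2, 3, 2, 2, 1, 3]; total = 13

13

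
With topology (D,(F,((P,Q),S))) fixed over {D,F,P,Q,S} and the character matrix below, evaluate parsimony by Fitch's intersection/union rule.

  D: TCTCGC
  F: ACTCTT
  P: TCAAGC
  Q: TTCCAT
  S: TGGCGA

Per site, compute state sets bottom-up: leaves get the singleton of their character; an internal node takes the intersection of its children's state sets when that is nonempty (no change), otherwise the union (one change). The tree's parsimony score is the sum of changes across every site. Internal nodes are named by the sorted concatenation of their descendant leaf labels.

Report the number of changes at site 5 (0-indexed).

3

[col 0] PQ: children P:{T}, Q:{T} ∩→ {T}; cost 0
[col 0] PQS: children PQ:{T}, S:{T} ∩→ {T}; cost 0
[col 0] FPQS: children F:{A}, PQS:{T} ∪→ {A,T}; cost 1
[col 0] DFPQS: children D:{T}, FPQS:{A,T} ∩→ {T}; cost 0
[col 1] PQ: children P:{C}, Q:{T} ∪→ {C,T}; cost 1
[col 1] PQS: children PQ:{C,T}, S:{G} ∪→ {C,G,T}; cost 1
[col 1] FPQS: children F:{C}, PQS:{C,G,T} ∩→ {C}; cost 0
[col 1] DFPQS: children D:{C}, FPQS:{C} ∩→ {C}; cost 0
[col 2] PQ: children P:{A}, Q:{C} ∪→ {A,C}; cost 1
[col 2] PQS: children PQ:{A,C}, S:{G} ∪→ {A,C,G}; cost 1
[col 2] FPQS: children F:{T}, PQS:{A,C,G} ∪→ {A,C,G,T}; cost 1
[col 2] DFPQS: children D:{T}, FPQS:{A,C,G,T} ∩→ {T}; cost 0
[col 3] PQ: children P:{A}, Q:{C} ∪→ {A,C}; cost 1
[col 3] PQS: children PQ:{A,C}, S:{C} ∩→ {C}; cost 0
[col 3] FPQS: children F:{C}, PQS:{C} ∩→ {C}; cost 0
[col 3] DFPQS: children D:{C}, FPQS:{C} ∩→ {C}; cost 0
[col 4] PQ: children P:{G}, Q:{A} ∪→ {A,G}; cost 1
[col 4] PQS: children PQ:{A,G}, S:{G} ∩→ {G}; cost 0
[col 4] FPQS: children F:{T}, PQS:{G} ∪→ {G,T}; cost 1
[col 4] DFPQS: children D:{G}, FPQS:{G,T} ∩→ {G}; cost 0
[col 5] PQ: children P:{C}, Q:{T} ∪→ {C,T}; cost 1
[col 5] PQS: children PQ:{C,T}, S:{A} ∪→ {A,C,T}; cost 1
[col 5] FPQS: children F:{T}, PQS:{A,C,T} ∩→ {T}; cost 0
[col 5] DFPQS: children D:{C}, FPQS:{T} ∪→ {C,T}; cost 1
per-site changes: [1, 2, 3, 1, 2, 3]; total = 12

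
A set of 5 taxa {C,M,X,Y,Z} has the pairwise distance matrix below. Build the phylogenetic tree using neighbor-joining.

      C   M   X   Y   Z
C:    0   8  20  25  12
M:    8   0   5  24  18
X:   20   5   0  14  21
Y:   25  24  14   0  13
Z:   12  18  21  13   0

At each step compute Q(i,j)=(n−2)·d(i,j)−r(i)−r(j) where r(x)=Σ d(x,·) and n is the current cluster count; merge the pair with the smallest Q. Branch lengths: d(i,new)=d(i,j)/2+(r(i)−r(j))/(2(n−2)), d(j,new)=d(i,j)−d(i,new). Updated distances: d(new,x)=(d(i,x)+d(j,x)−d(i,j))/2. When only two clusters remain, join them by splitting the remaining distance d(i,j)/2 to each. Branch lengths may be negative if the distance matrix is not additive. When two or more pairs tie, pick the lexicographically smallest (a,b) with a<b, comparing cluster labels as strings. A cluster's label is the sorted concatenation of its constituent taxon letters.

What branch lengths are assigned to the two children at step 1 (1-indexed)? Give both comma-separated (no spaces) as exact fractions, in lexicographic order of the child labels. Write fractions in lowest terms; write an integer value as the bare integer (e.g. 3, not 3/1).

1. join Y+Z (d=13, Q=-101) ⇒ YZ; edges |Y|=17/2, |Z|=9/2
  updated: d(C,YZ)=12, d(M,YZ)=29/2, d(X,YZ)=11
2. join C+YZ (d=12, Q=-107/2) ⇒ CYZ; edges |C|=53/8, |YZ|=43/8
  updated: d(CYZ,M)=21/4, d(CYZ,X)=19/2
3. join CYZ+M (d=21/4, Q=-79/4) ⇒ CMYZ; edges |CYZ|=39/8, |M|=3/8
  updated: d(CMYZ,X)=37/8
4. join CMYZ+X (d=37/8) ⇒ CMXYZ; edges |CMYZ|=37/16, |X|=37/16
final tree: (((C:53/8,(Y:17/2,Z:9/2):43/8):39/8,M:3/8):37/16,X:37/16)
total length: 279/8

17/2,9/2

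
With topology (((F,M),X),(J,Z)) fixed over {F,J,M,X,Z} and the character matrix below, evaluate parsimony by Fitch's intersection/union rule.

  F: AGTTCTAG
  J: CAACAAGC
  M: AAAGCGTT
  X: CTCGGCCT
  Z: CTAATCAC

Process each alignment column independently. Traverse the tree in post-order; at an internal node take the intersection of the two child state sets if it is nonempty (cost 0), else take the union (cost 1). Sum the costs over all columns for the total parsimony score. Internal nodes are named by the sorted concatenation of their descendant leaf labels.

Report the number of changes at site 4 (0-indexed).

site 0, node FM: F={A} ∩ M={A} → {A} (+0)
site 0, node FMX: FM={A} ∪ X={C} → {A,C} (+1)
site 0, node JZ: J={C} ∩ Z={C} → {C} (+0)
site 0, node FJMXZ: FMX={A,C} ∩ JZ={C} → {C} (+0)
site 1, node FM: F={G} ∪ M={A} → {A,G} (+1)
site 1, node FMX: FM={A,G} ∪ X={T} → {A,G,T} (+1)
site 1, node JZ: J={A} ∪ Z={T} → {A,T} (+1)
site 1, node FJMXZ: FMX={A,G,T} ∩ JZ={A,T} → {A,T} (+0)
site 2, node FM: F={T} ∪ M={A} → {A,T} (+1)
site 2, node FMX: FM={A,T} ∪ X={C} → {A,C,T} (+1)
site 2, node JZ: J={A} ∩ Z={A} → {A} (+0)
site 2, node FJMXZ: FMX={A,C,T} ∩ JZ={A} → {A} (+0)
site 3, node FM: F={T} ∪ M={G} → {G,T} (+1)
site 3, node FMX: FM={G,T} ∩ X={G} → {G} (+0)
site 3, node JZ: J={C} ∪ Z={A} → {A,C} (+1)
site 3, node FJMXZ: FMX={G} ∪ JZ={A,C} → {A,C,G} (+1)
site 4, node FM: F={C} ∩ M={C} → {C} (+0)
site 4, node FMX: FM={C} ∪ X={G} → {C,G} (+1)
site 4, node JZ: J={A} ∪ Z={T} → {A,T} (+1)
site 4, node FJMXZ: FMX={C,G} ∪ JZ={A,T} → {A,C,G,T} (+1)
site 5, node FM: F={T} ∪ M={G} → {G,T} (+1)
site 5, node FMX: FM={G,T} ∪ X={C} → {C,G,T} (+1)
site 5, node JZ: J={A} ∪ Z={C} → {A,C} (+1)
site 5, node FJMXZ: FMX={C,G,T} ∩ JZ={A,C} → {C} (+0)
site 6, node FM: F={A} ∪ M={T} → {A,T} (+1)
site 6, node FMX: FM={A,T} ∪ X={C} → {A,C,T} (+1)
site 6, node JZ: J={G} ∪ Z={A} → {A,G} (+1)
site 6, node FJMXZ: FMX={A,C,T} ∩ JZ={A,G} → {A} (+0)
site 7, node FM: F={G} ∪ M={T} → {G,T} (+1)
site 7, node FMX: FM={G,T} ∩ X={T} → {T} (+0)
site 7, node JZ: J={C} ∩ Z={C} → {C} (+0)
site 7, node FJMXZ: FMX={T} ∪ JZ={C} → {C,T} (+1)
per-site changes: [1, 3, 2, 3, 3, 3, 3, 2]; total = 20

3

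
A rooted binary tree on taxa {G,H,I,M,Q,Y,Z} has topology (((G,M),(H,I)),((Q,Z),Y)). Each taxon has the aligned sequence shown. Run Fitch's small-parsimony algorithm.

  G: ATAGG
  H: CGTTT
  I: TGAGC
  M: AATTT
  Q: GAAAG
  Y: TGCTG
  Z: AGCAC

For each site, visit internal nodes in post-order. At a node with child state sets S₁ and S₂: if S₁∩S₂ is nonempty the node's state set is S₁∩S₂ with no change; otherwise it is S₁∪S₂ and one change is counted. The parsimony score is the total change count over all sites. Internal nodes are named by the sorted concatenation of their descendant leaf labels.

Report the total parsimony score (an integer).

18

GM@0: {A} ∩ {A} = {A} (intersection, +0)
HI@0: {C} ∪ {T} = {C,T} (union, +1)
GHIM@0: {A} ∪ {C,T} = {A,C,T} (union, +1)
QZ@0: {G} ∪ {A} = {A,G} (union, +1)
QYZ@0: {A,G} ∪ {T} = {A,G,T} (union, +1)
GHIMQYZ@0: {A,C,T} ∩ {A,G,T} = {A,T} (intersection, +0)
GM@1: {T} ∪ {A} = {A,T} (union, +1)
HI@1: {G} ∩ {G} = {G} (intersection, +0)
GHIM@1: {A,T} ∪ {G} = {A,G,T} (union, +1)
QZ@1: {A} ∪ {G} = {A,G} (union, +1)
QYZ@1: {A,G} ∩ {G} = {G} (intersection, +0)
GHIMQYZ@1: {A,G,T} ∩ {G} = {G} (intersection, +0)
GM@2: {A} ∪ {T} = {A,T} (union, +1)
HI@2: {T} ∪ {A} = {A,T} (union, +1)
GHIM@2: {A,T} ∩ {A,T} = {A,T} (intersection, +0)
QZ@2: {A} ∪ {C} = {A,C} (union, +1)
QYZ@2: {A,C} ∩ {C} = {C} (intersection, +0)
GHIMQYZ@2: {A,T} ∪ {C} = {A,C,T} (union, +1)
GM@3: {G} ∪ {T} = {G,T} (union, +1)
HI@3: {T} ∪ {G} = {G,T} (union, +1)
GHIM@3: {G,T} ∩ {G,T} = {G,T} (intersection, +0)
QZ@3: {A} ∩ {A} = {A} (intersection, +0)
QYZ@3: {A} ∪ {T} = {A,T} (union, +1)
GHIMQYZ@3: {G,T} ∩ {A,T} = {T} (intersection, +0)
GM@4: {G} ∪ {T} = {G,T} (union, +1)
HI@4: {T} ∪ {C} = {C,T} (union, +1)
GHIM@4: {G,T} ∩ {C,T} = {T} (intersection, +0)
QZ@4: {G} ∪ {C} = {C,G} (union, +1)
QYZ@4: {C,G} ∩ {G} = {G} (intersection, +0)
GHIMQYZ@4: {T} ∪ {G} = {G,T} (union, +1)
per-site changes: [4, 3, 4, 3, 4]; total = 18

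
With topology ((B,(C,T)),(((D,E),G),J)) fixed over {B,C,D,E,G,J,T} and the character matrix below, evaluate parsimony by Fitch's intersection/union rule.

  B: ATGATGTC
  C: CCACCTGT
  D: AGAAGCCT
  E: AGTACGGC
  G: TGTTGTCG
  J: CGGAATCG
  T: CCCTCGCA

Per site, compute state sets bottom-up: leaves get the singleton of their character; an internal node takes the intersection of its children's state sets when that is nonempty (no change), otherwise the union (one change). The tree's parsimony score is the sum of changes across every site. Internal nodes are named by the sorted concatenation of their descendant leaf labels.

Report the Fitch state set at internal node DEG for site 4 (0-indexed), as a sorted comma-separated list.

site 0, node CT: C={C} ∩ T={C} → {C} (+0)
site 0, node BCT: B={A} ∪ CT={C} → {A,C} (+1)
site 0, node DE: D={A} ∩ E={A} → {A} (+0)
site 0, node DEG: DE={A} ∪ G={T} → {A,T} (+1)
site 0, node DEGJ: DEG={A,T} ∪ J={C} → {A,C,T} (+1)
site 0, node BCDEGJT: BCT={A,C} ∩ DEGJ={A,C,T} → {A,C} (+0)
site 1, node CT: C={C} ∩ T={C} → {C} (+0)
site 1, node BCT: B={T} ∪ CT={C} → {C,T} (+1)
site 1, node DE: D={G} ∩ E={G} → {G} (+0)
site 1, node DEG: DE={G} ∩ G={G} → {G} (+0)
site 1, node DEGJ: DEG={G} ∩ J={G} → {G} (+0)
site 1, node BCDEGJT: BCT={C,T} ∪ DEGJ={G} → {C,G,T} (+1)
site 2, node CT: C={A} ∪ T={C} → {A,C} (+1)
site 2, node BCT: B={G} ∪ CT={A,C} → {A,C,G} (+1)
site 2, node DE: D={A} ∪ E={T} → {A,T} (+1)
site 2, node DEG: DE={A,T} ∩ G={T} → {T} (+0)
site 2, node DEGJ: DEG={T} ∪ J={G} → {G,T} (+1)
site 2, node BCDEGJT: BCT={A,C,G} ∩ DEGJ={G,T} → {G} (+0)
site 3, node CT: C={C} ∪ T={T} → {C,T} (+1)
site 3, node BCT: B={A} ∪ CT={C,T} → {A,C,T} (+1)
site 3, node DE: D={A} ∩ E={A} → {A} (+0)
site 3, node DEG: DE={A} ∪ G={T} → {A,T} (+1)
site 3, node DEGJ: DEG={A,T} ∩ J={A} → {A} (+0)
site 3, node BCDEGJT: BCT={A,C,T} ∩ DEGJ={A} → {A} (+0)
site 4, node CT: C={C} ∩ T={C} → {C} (+0)
site 4, node BCT: B={T} ∪ CT={C} → {C,T} (+1)
site 4, node DE: D={G} ∪ E={C} → {C,G} (+1)
site 4, node DEG: DE={C,G} ∩ G={G} → {G} (+0)
site 4, node DEGJ: DEG={G} ∪ J={A} → {A,G} (+1)
site 4, node BCDEGJT: BCT={C,T} ∪ DEGJ={A,G} → {A,C,G,T} (+1)
site 5, node CT: C={T} ∪ T={G} → {G,T} (+1)
site 5, node BCT: B={G} ∩ CT={G,T} → {G} (+0)
site 5, node DE: D={C} ∪ E={G} → {C,G} (+1)
site 5, node DEG: DE={C,G} ∪ G={T} → {C,G,T} (+1)
site 5, node DEGJ: DEG={C,G,T} ∩ J={T} → {T} (+0)
site 5, node BCDEGJT: BCT={G} ∪ DEGJ={T} → {G,T} (+1)
site 6, node CT: C={G} ∪ T={C} → {C,G} (+1)
site 6, node BCT: B={T} ∪ CT={C,G} → {C,G,T} (+1)
site 6, node DE: D={C} ∪ E={G} → {C,G} (+1)
site 6, node DEG: DE={C,G} ∩ G={C} → {C} (+0)
site 6, node DEGJ: DEG={C} ∩ J={C} → {C} (+0)
site 6, node BCDEGJT: BCT={C,G,T} ∩ DEGJ={C} → {C} (+0)
site 7, node CT: C={T} ∪ T={A} → {A,T} (+1)
site 7, node BCT: B={C} ∪ CT={A,T} → {A,C,T} (+1)
site 7, node DE: D={T} ∪ E={C} → {C,T} (+1)
site 7, node DEG: DE={C,T} ∪ G={G} → {C,G,T} (+1)
site 7, node DEGJ: DEG={C,G,T} ∩ J={G} → {G} (+0)
site 7, node BCDEGJT: BCT={A,C,T} ∪ DEGJ={G} → {A,C,G,T} (+1)
per-site changes: [3, 2, 4, 3, 4, 4, 3, 5]; total = 28

G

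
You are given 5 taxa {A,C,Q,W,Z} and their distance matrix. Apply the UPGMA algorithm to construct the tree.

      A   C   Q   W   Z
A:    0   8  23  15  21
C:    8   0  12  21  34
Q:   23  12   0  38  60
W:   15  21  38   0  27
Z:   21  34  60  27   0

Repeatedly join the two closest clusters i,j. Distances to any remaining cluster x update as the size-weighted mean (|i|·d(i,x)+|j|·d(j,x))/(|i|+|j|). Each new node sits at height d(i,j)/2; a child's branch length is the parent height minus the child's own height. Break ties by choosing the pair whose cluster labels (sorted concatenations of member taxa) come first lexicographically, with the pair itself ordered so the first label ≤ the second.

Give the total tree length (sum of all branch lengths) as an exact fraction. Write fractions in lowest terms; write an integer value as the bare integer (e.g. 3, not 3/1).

727/12

iteration 1: select A,C (d=8); attach at lengths (4, 4); label the merged cluster AC
  updated: d(AC,Q)=35/2, d(AC,W)=18, d(AC,Z)=55/2
iteration 2: select AC,Q (d=35/2); attach at lengths (19/4, 35/4); label the merged cluster ACQ
  updated: d(ACQ,W)=74/3, d(ACQ,Z)=115/3
iteration 3: select ACQ,W (d=74/3); attach at lengths (43/12, 37/3); label the merged cluster ACQW
  updated: d(ACQW,Z)=71/2
iteration 4: select ACQW,Z (d=71/2); attach at lengths (65/12, 71/4); label the merged cluster ACQWZ
final tree: ((((A:4,C:4):19/4,Q:35/4):43/12,W:37/3):65/12,Z:71/4)
total length: 727/12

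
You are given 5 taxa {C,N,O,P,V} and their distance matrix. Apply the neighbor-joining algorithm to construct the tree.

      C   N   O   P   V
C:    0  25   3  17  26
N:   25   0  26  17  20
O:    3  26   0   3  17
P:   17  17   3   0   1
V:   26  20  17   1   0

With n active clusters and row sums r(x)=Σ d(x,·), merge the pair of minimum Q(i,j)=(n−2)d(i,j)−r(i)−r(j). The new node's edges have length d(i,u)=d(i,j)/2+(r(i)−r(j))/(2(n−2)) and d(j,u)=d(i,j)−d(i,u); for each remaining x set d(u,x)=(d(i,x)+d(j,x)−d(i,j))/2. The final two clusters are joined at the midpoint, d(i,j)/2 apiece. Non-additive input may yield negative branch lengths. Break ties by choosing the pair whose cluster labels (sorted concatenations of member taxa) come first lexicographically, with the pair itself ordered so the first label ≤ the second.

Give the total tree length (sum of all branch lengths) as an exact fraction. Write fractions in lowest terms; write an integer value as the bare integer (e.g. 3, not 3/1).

255/8

iteration 1: select C,O (d=3, Q=-111); attach at lengths (31/6, -13/6); label the merged cluster CO
  updated: d(CO,N)=24, d(CO,P)=17/2, d(CO,V)=20
iteration 2: select CO,N (d=24, Q=-131/2); attach at lengths (79/8, 113/8); label the merged cluster CNO
  updated: d(CNO,P)=3/4, d(CNO,V)=8
iteration 3: select CNO,P (d=3/4, Q=-39/4); attach at lengths (31/8, -25/8); label the merged cluster CNOP
  updated: d(CNOP,V)=33/8
iteration 4: select CNOP,V (d=33/8); attach at lengths (33/16, 33/16); label the merged cluster CNOPV
final tree: ((((C:31/6,O:-13/6):79/8,N:113/8):31/8,P:-25/8):33/16,V:33/16)
total length: 255/8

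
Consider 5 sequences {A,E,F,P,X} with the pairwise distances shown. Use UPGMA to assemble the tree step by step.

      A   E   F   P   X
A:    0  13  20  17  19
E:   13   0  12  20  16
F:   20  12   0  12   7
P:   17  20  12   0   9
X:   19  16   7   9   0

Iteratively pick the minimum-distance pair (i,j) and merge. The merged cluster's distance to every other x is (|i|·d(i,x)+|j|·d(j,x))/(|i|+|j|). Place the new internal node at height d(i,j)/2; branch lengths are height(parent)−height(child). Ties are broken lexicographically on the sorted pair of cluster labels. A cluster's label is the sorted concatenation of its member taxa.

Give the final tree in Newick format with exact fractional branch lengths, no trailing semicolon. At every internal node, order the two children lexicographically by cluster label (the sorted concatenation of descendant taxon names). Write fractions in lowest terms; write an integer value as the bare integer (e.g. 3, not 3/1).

iteration 1: select F,X (d=7); attach at lengths (7/2, 7/2); label the merged cluster FX
  updated: d(A,FX)=39/2, d(E,FX)=14, d(FX,P)=21/2
iteration 2: select FX,P (d=21/2); attach at lengths (7/4, 21/4); label the merged cluster FPX
  updated: d(A,FPX)=56/3, d(E,FPX)=16
iteration 3: select A,E (d=13); attach at lengths (13/2, 13/2); label the merged cluster AE
  updated: d(AE,FPX)=52/3
iteration 4: select AE,FPX (d=52/3); attach at lengths (13/6, 41/12); label the merged cluster AEFPX
final tree: ((A:13/2,E:13/2):13/6,((F:7/2,X:7/2):7/4,P:21/4):41/12)
total length: 391/12

((A:13/2,E:13/2):13/6,((F:7/2,X:7/2):7/4,P:21/4):41/12)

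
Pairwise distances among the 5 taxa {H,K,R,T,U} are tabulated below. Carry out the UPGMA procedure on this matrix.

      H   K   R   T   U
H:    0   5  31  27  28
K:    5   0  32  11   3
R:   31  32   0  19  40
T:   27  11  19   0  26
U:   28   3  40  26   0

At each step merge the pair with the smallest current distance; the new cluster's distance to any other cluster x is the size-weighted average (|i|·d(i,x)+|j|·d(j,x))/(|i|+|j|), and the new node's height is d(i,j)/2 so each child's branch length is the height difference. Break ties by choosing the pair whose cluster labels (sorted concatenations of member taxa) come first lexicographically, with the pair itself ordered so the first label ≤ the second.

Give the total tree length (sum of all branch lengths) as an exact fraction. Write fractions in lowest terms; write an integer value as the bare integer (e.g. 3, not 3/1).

step 1: merge (K,U) at d=3; branch lengths K→3/2, U→3/2; new cluster KU
  updated: d(H,KU)=33/2, d(KU,R)=36, d(KU,T)=37/2
step 2: merge (H,KU) at d=33/2; branch lengths H→33/4, KU→27/4; new cluster HKU
  updated: d(HKU,R)=103/3, d(HKU,T)=64/3
step 3: merge (R,T) at d=19; branch lengths R→19/2, T→19/2; new cluster RT
  updated: d(HKU,RT)=167/6
step 4: merge (HKU,RT) at d=167/6; branch lengths HKU→17/3, RT→53/12; new cluster HKRTU
final tree: ((H:33/4,(K:3/2,U:3/2):27/4):17/3,(R:19/2,T:19/2):53/12)
total length: 565/12

565/12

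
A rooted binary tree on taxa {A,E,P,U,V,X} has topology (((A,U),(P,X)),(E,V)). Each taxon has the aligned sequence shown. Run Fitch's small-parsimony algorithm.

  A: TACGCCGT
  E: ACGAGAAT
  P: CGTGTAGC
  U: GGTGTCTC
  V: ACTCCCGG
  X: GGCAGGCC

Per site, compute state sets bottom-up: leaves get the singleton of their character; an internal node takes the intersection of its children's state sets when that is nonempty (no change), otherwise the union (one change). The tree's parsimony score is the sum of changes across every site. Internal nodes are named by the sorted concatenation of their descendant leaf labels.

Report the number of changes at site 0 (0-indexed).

3

site 0, node AU: A={T} ∪ U={G} → {G,T} (+1)
site 0, node PX: P={C} ∪ X={G} → {C,G} (+1)
site 0, node APUX: AU={G,T} ∩ PX={C,G} → {G} (+0)
site 0, node EV: E={A} ∩ V={A} → {A} (+0)
site 0, node AEPUVX: APUX={G} ∪ EV={A} → {A,G} (+1)
site 1, node AU: A={A} ∪ U={G} → {A,G} (+1)
site 1, node PX: P={G} ∩ X={G} → {G} (+0)
site 1, node APUX: AU={A,G} ∩ PX={G} → {G} (+0)
site 1, node EV: E={C} ∩ V={C} → {C} (+0)
site 1, node AEPUVX: APUX={G} ∪ EV={C} → {C,G} (+1)
site 2, node AU: A={C} ∪ U={T} → {C,T} (+1)
site 2, node PX: P={T} ∪ X={C} → {C,T} (+1)
site 2, node APUX: AU={C,T} ∩ PX={C,T} → {C,T} (+0)
site 2, node EV: E={G} ∪ V={T} → {G,T} (+1)
site 2, node AEPUVX: APUX={C,T} ∩ EV={G,T} → {T} (+0)
site 3, node AU: A={G} ∩ U={G} → {G} (+0)
site 3, node PX: P={G} ∪ X={A} → {A,G} (+1)
site 3, node APUX: AU={G} ∩ PX={A,G} → {G} (+0)
site 3, node EV: E={A} ∪ V={C} → {A,C} (+1)
site 3, node AEPUVX: APUX={G} ∪ EV={A,C} → {A,C,G} (+1)
site 4, node AU: A={C} ∪ U={T} → {C,T} (+1)
site 4, node PX: P={T} ∪ X={G} → {G,T} (+1)
site 4, node APUX: AU={C,T} ∩ PX={G,T} → {T} (+0)
site 4, node EV: E={G} ∪ V={C} → {C,G} (+1)
site 4, node AEPUVX: APUX={T} ∪ EV={C,G} → {C,G,T} (+1)
site 5, node AU: A={C} ∩ U={C} → {C} (+0)
site 5, node PX: P={A} ∪ X={G} → {A,G} (+1)
site 5, node APUX: AU={C} ∪ PX={A,G} → {A,C,G} (+1)
site 5, node EV: E={A} ∪ V={C} → {A,C} (+1)
site 5, node AEPUVX: APUX={A,C,G} ∩ EV={A,C} → {A,C} (+0)
site 6, node AU: A={G} ∪ U={T} → {G,T} (+1)
site 6, node PX: P={G} ∪ X={C} → {C,G} (+1)
site 6, node APUX: AU={G,T} ∩ PX={C,G} → {G} (+0)
site 6, node EV: E={A} ∪ V={G} → {A,G} (+1)
site 6, node AEPUVX: APUX={G} ∩ EV={A,G} → {G} (+0)
site 7, node AU: A={T} ∪ U={C} → {C,T} (+1)
site 7, node PX: P={C} ∩ X={C} → {C} (+0)
site 7, node APUX: AU={C,T} ∩ PX={C} → {C} (+0)
site 7, node EV: E={T} ∪ V={G} → {G,T} (+1)
site 7, node AEPUVX: APUX={C} ∪ EV={G,T} → {C,G,T} (+1)
per-site changes: [3, 2, 3, 3, 4, 3, 3, 3]; total = 24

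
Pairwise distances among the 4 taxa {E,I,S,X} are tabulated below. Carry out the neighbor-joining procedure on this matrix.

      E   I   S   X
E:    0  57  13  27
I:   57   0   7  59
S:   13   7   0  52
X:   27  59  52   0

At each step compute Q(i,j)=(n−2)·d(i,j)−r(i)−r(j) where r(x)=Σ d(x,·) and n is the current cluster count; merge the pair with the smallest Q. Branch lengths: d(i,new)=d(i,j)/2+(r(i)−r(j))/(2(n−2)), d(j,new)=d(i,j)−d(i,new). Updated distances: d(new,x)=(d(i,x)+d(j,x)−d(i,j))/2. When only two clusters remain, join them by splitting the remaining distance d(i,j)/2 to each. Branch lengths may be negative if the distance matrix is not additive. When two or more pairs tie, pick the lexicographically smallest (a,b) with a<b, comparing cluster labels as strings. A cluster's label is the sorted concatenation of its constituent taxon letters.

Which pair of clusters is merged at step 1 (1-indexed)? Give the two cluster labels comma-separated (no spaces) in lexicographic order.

E,X

step 1: merge (E,X) at d=27, Q=-181; branch lengths E→13/4, X→95/4; new cluster EX
  updated: d(EX,I)=89/2, d(EX,S)=19
step 2: merge (EX,I) at d=89/2, Q=-141/2; branch lengths EX→113/4, I→65/4; new cluster EIX
  updated: d(EIX,S)=-37/4
step 3: merge (EIX,S) at d=-37/4; branch lengths EIX→-37/8, S→-37/8; new cluster EISX
final tree: (((E:13/4,X:95/4):113/4,I:65/4):-37/8,S:-37/8)
total length: 249/4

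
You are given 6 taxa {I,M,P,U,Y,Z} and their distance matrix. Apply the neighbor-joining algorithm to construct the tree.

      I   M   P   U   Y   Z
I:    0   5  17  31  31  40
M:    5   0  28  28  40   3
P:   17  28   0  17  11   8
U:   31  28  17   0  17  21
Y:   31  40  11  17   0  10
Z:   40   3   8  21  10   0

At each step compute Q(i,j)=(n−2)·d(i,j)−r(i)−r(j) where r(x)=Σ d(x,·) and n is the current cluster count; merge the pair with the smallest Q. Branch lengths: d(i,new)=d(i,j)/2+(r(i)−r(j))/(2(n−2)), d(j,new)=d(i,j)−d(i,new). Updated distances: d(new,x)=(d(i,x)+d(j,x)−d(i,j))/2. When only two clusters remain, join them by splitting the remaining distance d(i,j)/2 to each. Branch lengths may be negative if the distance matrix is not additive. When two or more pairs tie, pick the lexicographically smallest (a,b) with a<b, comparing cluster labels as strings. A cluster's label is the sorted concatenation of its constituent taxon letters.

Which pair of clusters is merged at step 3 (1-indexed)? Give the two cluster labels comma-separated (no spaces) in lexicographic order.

iteration 1: select I,M (d=5, Q=-208); attach at lengths (5, 0); label the merged cluster IM
  updated: d(IM,P)=20, d(IM,U)=27, d(IM,Y)=33, d(IM,Z)=19
iteration 2: select U,Y (d=17, Q=-102); attach at lengths (31/3, 20/3); label the merged cluster UY
  updated: d(IM,UY)=43/2, d(P,UY)=11/2, d(UY,Z)=7
iteration 3: select IM,Z (d=19, Q=-113/2); attach at lengths (129/8, 23/8); label the merged cluster IMZ
  updated: d(IMZ,P)=9/2, d(IMZ,UY)=19/4
iteration 4: select IMZ,P (d=9/2, Q=-59/4); attach at lengths (15/8, 21/8); label the merged cluster IMPZ
  updated: d(IMPZ,UY)=23/8
iteration 5: select IMPZ,UY (d=23/8); attach at lengths (23/16, 23/16); label the merged cluster IMPUYZ
final tree: ((((I:5,M:0):129/8,Z:23/8):15/8,P:21/8):23/16,(U:31/3,Y:20/3):23/16)
total length: 387/8

IM,Z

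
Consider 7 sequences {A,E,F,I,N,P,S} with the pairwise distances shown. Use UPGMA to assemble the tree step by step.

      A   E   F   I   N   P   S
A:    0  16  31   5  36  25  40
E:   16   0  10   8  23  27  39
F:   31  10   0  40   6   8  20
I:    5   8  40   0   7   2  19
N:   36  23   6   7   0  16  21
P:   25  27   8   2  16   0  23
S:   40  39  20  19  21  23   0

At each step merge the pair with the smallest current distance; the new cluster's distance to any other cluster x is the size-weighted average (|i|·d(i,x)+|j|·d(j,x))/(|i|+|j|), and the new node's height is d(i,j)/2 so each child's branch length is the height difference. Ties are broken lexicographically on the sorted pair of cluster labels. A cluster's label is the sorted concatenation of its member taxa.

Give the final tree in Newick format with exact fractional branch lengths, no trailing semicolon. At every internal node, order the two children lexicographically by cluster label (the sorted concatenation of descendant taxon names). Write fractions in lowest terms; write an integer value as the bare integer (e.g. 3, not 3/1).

1. join I+P (d=2) ⇒ IP; edges |I|=1, |P|=1
  updated: d(A,IP)=15, d(E,IP)=35/2, d(F,IP)=24, d(IP,N)=23/2, d(IP,S)=21
2. join F+N (d=6) ⇒ FN; edges |F|=3, |N|=3
  updated: d(A,FN)=67/2, d(E,FN)=33/2, d(FN,IP)=71/4, d(FN,S)=41/2
3. join A+IP (d=15) ⇒ AIP; edges |A|=15/2, |IP|=13/2
  updated: d(AIP,E)=17, d(AIP,FN)=23, d(AIP,S)=82/3
4. join E+FN (d=33/2) ⇒ EFN; edges |E|=33/4, |FN|=21/4
  updated: d(AIP,EFN)=21, d(EFN,S)=80/3
5. join AIP+EFN (d=21) ⇒ AEFINP; edges |AIP|=3, |EFN|=9/4
  updated: d(AEFINP,S)=27
6. join AEFINP+S (d=27) ⇒ AEFINPS; edges |AEFINP|=3, |S|=27/2
final tree: (((A:15/2,(I:1,P:1):13/2):3,(E:33/4,(F:3,N:3):21/4):9/4):3,S:27/2)
total length: 229/4

(((A:15/2,(I:1,P:1):13/2):3,(E:33/4,(F:3,N:3):21/4):9/4):3,S:27/2)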